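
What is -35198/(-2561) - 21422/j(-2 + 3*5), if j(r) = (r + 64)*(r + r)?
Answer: 600179/197197 ≈ 3.0435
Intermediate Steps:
j(r) = 2*r*(64 + r) (j(r) = (64 + r)*(2*r) = 2*r*(64 + r))
-35198/(-2561) - 21422/j(-2 + 3*5) = -35198/(-2561) - 21422*1/(2*(-2 + 3*5)*(64 + (-2 + 3*5))) = -35198*(-1/2561) - 21422*1/(2*(-2 + 15)*(64 + (-2 + 15))) = 35198/2561 - 21422*1/(26*(64 + 13)) = 35198/2561 - 21422/(2*13*77) = 35198/2561 - 21422/2002 = 35198/2561 - 21422*1/2002 = 35198/2561 - 10711/1001 = 600179/197197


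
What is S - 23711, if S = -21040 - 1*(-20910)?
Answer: -23841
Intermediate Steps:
S = -130 (S = -21040 + 20910 = -130)
S - 23711 = -130 - 23711 = -23841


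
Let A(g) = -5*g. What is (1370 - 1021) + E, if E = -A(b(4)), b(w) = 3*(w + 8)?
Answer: 529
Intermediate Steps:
b(w) = 24 + 3*w (b(w) = 3*(8 + w) = 24 + 3*w)
E = 180 (E = -(-5)*(24 + 3*4) = -(-5)*(24 + 12) = -(-5)*36 = -1*(-180) = 180)
(1370 - 1021) + E = (1370 - 1021) + 180 = 349 + 180 = 529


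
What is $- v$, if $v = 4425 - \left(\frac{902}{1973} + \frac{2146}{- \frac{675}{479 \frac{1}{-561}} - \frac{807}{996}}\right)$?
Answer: $- \frac{1095690922093503}{247791534277} \approx -4421.8$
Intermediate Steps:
$v = \frac{1095690922093503}{247791534277}$ ($v = 4425 - \left(\frac{902}{1973} + \frac{2146}{- \frac{675}{479 \left(- \frac{1}{561}\right)} - \frac{269}{332}}\right) = 4425 - \left(\frac{902}{1973} + \frac{2146}{- \frac{675}{- \frac{479}{561}} - \frac{269}{332}}\right) = 4425 - \left(\frac{902}{1973} + \frac{2146}{\left(-675\right) \left(- \frac{561}{479}\right) - \frac{269}{332}}\right) = 4425 - \left(\frac{902}{1973} + \frac{2146}{\frac{378675}{479} - \frac{269}{332}}\right) = 4425 - \left(\frac{902}{1973} + \frac{2146}{\frac{125591249}{159028}}\right) = 4425 - \frac{786617082222}{247791534277} = \frac{1095690922093503}{247791534277} \approx 4421.8$)
$- v = \left(-1\right) \frac{1095690922093503}{247791534277} = - \frac{1095690922093503}{247791534277}$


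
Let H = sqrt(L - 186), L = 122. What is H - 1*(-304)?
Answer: 304 + 8*I ≈ 304.0 + 8.0*I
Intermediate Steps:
H = 8*I (H = sqrt(122 - 186) = sqrt(-64) = 8*I ≈ 8.0*I)
H - 1*(-304) = 8*I - 1*(-304) = 8*I + 304 = 304 + 8*I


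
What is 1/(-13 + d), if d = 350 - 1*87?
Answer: 1/250 ≈ 0.0040000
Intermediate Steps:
d = 263 (d = 350 - 87 = 263)
1/(-13 + d) = 1/(-13 + 263) = 1/250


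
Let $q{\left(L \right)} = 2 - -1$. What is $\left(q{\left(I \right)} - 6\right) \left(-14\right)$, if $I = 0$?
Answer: $42$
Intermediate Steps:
$q{\left(L \right)} = 3$ ($q{\left(L \right)} = 2 + 1 = 3$)
$\left(q{\left(I \right)} - 6\right) \left(-14\right) = \left(3 - 6\right) \left(-14\right) = \left(-3\right) \left(-14\right) = 42$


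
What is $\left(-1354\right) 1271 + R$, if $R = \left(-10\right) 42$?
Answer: $-1721354$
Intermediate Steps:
$R = -420$
$\left(-1354\right) 1271 + R = \left(-1354\right) 1271 - 420 = -1720934 - 420 = -1721354$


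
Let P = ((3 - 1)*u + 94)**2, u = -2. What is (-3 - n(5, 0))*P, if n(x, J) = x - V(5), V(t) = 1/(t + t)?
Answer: -63990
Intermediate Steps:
V(t) = 1/(2*t)
n(x, J) = -1/10 + x (n(x, J) = x - 1/(2*5) = x - 1*1/10 = x - 1/10 = -1/10 + x)
P = 8100 (P = ((3 - 1)*(-2) + 94)**2 = (2*(-2) + 94)**2 = (-4 + 94)**2 = 90**2 = 8100)
(-3 - n(5, 0))*P = (-3 - (-1/10 + 5))*8100 = (-3 - 1*49/10)*8100 = (-3 - 49/10)*8100 = -79/10*8100 = -63990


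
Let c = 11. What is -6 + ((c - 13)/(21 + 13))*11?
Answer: -113/17 ≈ -6.6471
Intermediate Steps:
-6 + ((c - 13)/(21 + 13))*11 = -6 + ((11 - 13)/(21 + 13))*11 = -6 - 2/34*11 = -6 - 2*1/34*11 = -6 - 1/17*11 = -6 - 11/17 = -113/17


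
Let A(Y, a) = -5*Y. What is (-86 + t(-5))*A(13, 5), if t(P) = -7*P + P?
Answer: 3640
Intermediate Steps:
t(P) = -6*P
(-86 + t(-5))*A(13, 5) = (-86 - 6*(-5))*(-5*13) = (-86 + 30)*(-65) = -56*(-65) = 3640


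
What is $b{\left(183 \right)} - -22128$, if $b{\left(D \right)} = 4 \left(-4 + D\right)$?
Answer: $22844$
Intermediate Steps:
$b{\left(D \right)} = -16 + 4 D$
$b{\left(183 \right)} - -22128 = \left(-16 + 4 \cdot 183\right) - -22128 = \left(-16 + 732\right) + 22128 = 716 + 22128 = 22844$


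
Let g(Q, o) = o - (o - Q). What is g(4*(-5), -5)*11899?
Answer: -237980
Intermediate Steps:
g(Q, o) = Q (g(Q, o) = o + (Q - o) = Q)
g(4*(-5), -5)*11899 = (4*(-5))*11899 = -20*11899 = -237980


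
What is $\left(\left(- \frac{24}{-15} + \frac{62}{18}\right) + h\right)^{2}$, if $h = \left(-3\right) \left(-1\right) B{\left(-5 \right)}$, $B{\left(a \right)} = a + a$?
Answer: $\frac{1261129}{2025} \approx 622.78$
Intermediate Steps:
$B{\left(a \right)} = 2 a$
$h = -30$ ($h = \left(-3\right) \left(-1\right) 2 \left(-5\right) = 3 \left(-10\right) = -30$)
$\left(\left(- \frac{24}{-15} + \frac{62}{18}\right) + h\right)^{2} = \left(\left(- \frac{24}{-15} + \frac{62}{18}\right) - 30\right)^{2} = \left(\left(\left(-24\right) \left(- \frac{1}{15}\right) + 62 \cdot \frac{1}{18}\right) - 30\right)^{2} = \left(\left(\frac{8}{5} + \frac{31}{9}\right) - 30\right)^{2} = \left(\frac{227}{45} - 30\right)^{2} = \left(- \frac{1123}{45}\right)^{2} = \frac{1261129}{2025}$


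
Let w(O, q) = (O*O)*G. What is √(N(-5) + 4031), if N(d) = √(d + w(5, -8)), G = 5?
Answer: √(4031 + 2*√30) ≈ 63.576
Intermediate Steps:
w(O, q) = 5*O² (w(O, q) = (O*O)*5 = O²*5 = 5*O²)
N(d) = √(125 + d) (N(d) = √(d + 5*5²) = √(d + 5*25) = √(d + 125) = √(125 + d))
√(N(-5) + 4031) = √(√(125 - 5) + 4031) = √(√120 + 4031) = √(2*√30 + 4031) = √(4031 + 2*√30)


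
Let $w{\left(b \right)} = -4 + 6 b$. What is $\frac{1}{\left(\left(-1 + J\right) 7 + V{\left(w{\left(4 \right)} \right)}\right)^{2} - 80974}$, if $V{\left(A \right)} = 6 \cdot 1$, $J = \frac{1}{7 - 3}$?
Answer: $- \frac{16}{1295575} \approx -1.235 \cdot 10^{-5}$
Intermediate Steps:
$J = \frac{1}{4} \approx 0.25$
$V{\left(A \right)} = 6$
$\frac{1}{\left(\left(-1 + J\right) 7 + V{\left(w{\left(4 \right)} \right)}\right)^{2} - 80974} = \frac{1}{\left(\left(-1 + \frac{1}{4}\right) 7 + 6\right)^{2} - 80974} = \frac{1}{\left(\left(- \frac{3}{4}\right) 7 + 6\right)^{2} - 80974} = \frac{1}{\left(- \frac{21}{4} + 6\right)^{2} - 80974} = \frac{1}{\left(\frac{3}{4}\right)^{2} - 80974} = \frac{1}{\frac{9}{16} - 80974} = \frac{1}{- \frac{1295575}{16}} = - \frac{16}{1295575}$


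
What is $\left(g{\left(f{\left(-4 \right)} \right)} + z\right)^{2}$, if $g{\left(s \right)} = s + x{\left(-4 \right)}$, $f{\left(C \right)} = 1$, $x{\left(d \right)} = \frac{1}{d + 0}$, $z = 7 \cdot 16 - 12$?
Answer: $\frac{162409}{16} \approx 10151.0$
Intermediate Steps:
$z = 100$ ($z = 112 - 12 = 100$)
$x{\left(d \right)} = \frac{1}{d}$
$g{\left(s \right)} = - \frac{1}{4} + s$ ($g{\left(s \right)} = s + \frac{1}{-4} = s - \frac{1}{4} = - \frac{1}{4} + s$)
$\left(g{\left(f{\left(-4 \right)} \right)} + z\right)^{2} = \left(\left(- \frac{1}{4} + 1\right) + 100\right)^{2} = \left(\frac{3}{4} + 100\right)^{2} = \left(\frac{403}{4}\right)^{2} = \frac{162409}{16}$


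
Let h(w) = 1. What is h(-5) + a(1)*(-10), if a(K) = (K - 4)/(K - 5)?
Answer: -13/2 ≈ -6.5000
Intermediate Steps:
a(K) = (-4 + K)/(-5 + K)
h(-5) + a(1)*(-10) = 1 + ((-4 + 1)/(-5 + 1))*(-10) = 1 + (-3/(-4))*(-10) = 1 - 1/4*(-3)*(-10) = 1 + (3/4)*(-10) = 1 - 15/2 = -13/2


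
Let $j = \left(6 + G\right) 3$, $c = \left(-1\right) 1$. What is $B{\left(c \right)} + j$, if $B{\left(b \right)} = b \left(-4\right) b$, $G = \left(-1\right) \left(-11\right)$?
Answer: $47$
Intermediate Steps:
$G = 11$
$c = -1$
$B{\left(b \right)} = - 4 b^{2}$ ($B{\left(b \right)} = - 4 b b = - 4 b^{2}$)
$j = 51$ ($j = \left(6 + 11\right) 3 = 17 \cdot 3 = 51$)
$B{\left(c \right)} + j = - 4 \left(-1\right)^{2} + 51 = \left(-4\right) 1 + 51 = -4 + 51 = 47$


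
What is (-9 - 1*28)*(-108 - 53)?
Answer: 5957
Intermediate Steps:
(-9 - 1*28)*(-108 - 53) = (-9 - 28)*(-161) = -37*(-161) = 5957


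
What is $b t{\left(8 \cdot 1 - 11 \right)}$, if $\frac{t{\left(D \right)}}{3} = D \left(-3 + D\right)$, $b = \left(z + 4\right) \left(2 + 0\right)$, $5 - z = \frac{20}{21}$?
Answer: $\frac{6084}{7} \approx 869.14$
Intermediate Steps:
$z = \frac{85}{21}$ ($z = 5 - \frac{20}{21} = \frac{85}{21} \approx 4.0476$)
$b = \frac{338}{21}$ ($b = \left(\frac{85}{21} + 4\right) \left(2 + 0\right) = \frac{169}{21} \cdot 2 = \frac{338}{21} \approx 16.095$)
$t{\left(D \right)} = 3 D \left(-3 + D\right)$
$b t{\left(8 \cdot 1 - 11 \right)} = \frac{338 \cdot 3 \left(8 \cdot 1 - 11\right) \left(-3 + \left(8 \cdot 1 - 11\right)\right)}{21} = \frac{338 \cdot 3 \left(8 - 11\right) \left(-3 + \left(8 - 11\right)\right)}{21} = \frac{338 \cdot 3 \left(-3\right) \left(-3 - 3\right)}{21} = \frac{338 \cdot 3 \left(-3\right) \left(-6\right)}{21} = \frac{338}{21} \cdot 54 = \frac{6084}{7}$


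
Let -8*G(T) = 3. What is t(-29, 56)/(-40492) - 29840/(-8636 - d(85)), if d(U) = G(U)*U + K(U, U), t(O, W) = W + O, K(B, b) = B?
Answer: 9664373389/2814720396 ≈ 3.4335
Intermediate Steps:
G(T) = -3/8 (G(T) = -⅛*3 = -3/8)
t(O, W) = O + W
d(U) = 5*U/8 (d(U) = -3*U/8 + U = 5*U/8)
t(-29, 56)/(-40492) - 29840/(-8636 - d(85)) = (-29 + 56)/(-40492) - 29840/(-8636 - 5*85/8) = 27*(-1/40492) - 29840/(-8636 - 1*425/8) = -27/40492 - 29840/(-8636 - 425/8) = -27/40492 - 29840/(-69513/8) = -27/40492 - 29840*(-8/69513) = -27/40492 + 238720/69513 = 9664373389/2814720396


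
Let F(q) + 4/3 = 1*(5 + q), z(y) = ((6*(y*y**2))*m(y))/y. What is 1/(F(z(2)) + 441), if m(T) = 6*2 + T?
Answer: 3/2342 ≈ 0.0012810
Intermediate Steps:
m(T) = 12 + T
z(y) = 6*y**2*(12 + y) (z(y) = ((6*(y*y**2))*(12 + y))/y = ((6*y**3)*(12 + y))/y = (6*y**3*(12 + y))/y = 6*y**2*(12 + y))
F(q) = 11/3 + q (F(q) = -4/3 + 1*(5 + q) = -4/3 + (5 + q) = 11/3 + q)
1/(F(z(2)) + 441) = 1/((11/3 + 6*2**2*(12 + 2)) + 441) = 1/((11/3 + 6*4*14) + 441) = 1/((11/3 + 336) + 441) = 1/(1019/3 + 441) = 1/(2342/3) = 3/2342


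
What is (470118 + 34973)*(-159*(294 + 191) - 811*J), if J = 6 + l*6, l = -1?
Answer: -38950092465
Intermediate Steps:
J = 0 (J = 6 - 1*6 = 6 - 6 = 0)
(470118 + 34973)*(-159*(294 + 191) - 811*J) = (470118 + 34973)*(-159*(294 + 191) - 811*0) = 505091*(-159*485 + 0) = 505091*(-77115 + 0) = 505091*(-77115) = -38950092465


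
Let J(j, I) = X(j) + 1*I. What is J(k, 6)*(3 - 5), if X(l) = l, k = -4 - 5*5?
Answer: 46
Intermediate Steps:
k = -29 (k = -4 - 25 = -29)
J(j, I) = I + j (J(j, I) = j + 1*I = j + I = I + j)
J(k, 6)*(3 - 5) = (6 - 29)*(3 - 5) = -23*(-2) = 46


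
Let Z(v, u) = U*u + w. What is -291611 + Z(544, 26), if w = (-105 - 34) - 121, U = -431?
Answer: -303077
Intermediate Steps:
w = -260 (w = -139 - 121 = -260)
Z(v, u) = -260 - 431*u (Z(v, u) = -431*u - 260 = -260 - 431*u)
-291611 + Z(544, 26) = -291611 + (-260 - 431*26) = -291611 + (-260 - 11206) = -291611 - 11466 = -303077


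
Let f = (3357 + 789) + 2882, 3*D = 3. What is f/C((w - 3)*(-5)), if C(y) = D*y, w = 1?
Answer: 3514/5 ≈ 702.80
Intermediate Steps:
D = 1 (D = (1/3)*3 = 1)
C(y) = y (C(y) = 1*y = y)
f = 7028 (f = 4146 + 2882 = 7028)
f/C((w - 3)*(-5)) = 7028/(((1 - 3)*(-5))) = 7028/((-2*(-5))) = 7028/10 = 7028*(1/10) = 3514/5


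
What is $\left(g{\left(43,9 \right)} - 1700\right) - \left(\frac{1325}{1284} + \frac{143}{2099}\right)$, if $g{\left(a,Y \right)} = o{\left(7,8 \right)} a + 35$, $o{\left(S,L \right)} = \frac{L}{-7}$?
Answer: $- \frac{32359450393}{18865812} \approx -1715.2$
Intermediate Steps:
$o{\left(S,L \right)} = - \frac{L}{7}$ ($o{\left(S,L \right)} = L \left(- \frac{1}{7}\right) = - \frac{L}{7}$)
$g{\left(a,Y \right)} = 35 - \frac{8 a}{7}$ ($g{\left(a,Y \right)} = \left(- \frac{1}{7}\right) 8 a + 35 = - \frac{8 a}{7} + 35 = 35 - \frac{8 a}{7}$)
$\left(g{\left(43,9 \right)} - 1700\right) - \left(\frac{1325}{1284} + \frac{143}{2099}\right) = \left(\left(35 - \frac{344}{7}\right) - 1700\right) - \left(\frac{1325}{1284} + \frac{143}{2099}\right) = \left(\left(35 - \frac{344}{7}\right) - 1700\right) - \left(1325 \cdot \frac{1}{1284} + 143 \cdot \frac{1}{2099}\right) = \left(- \frac{99}{7} - 1700\right) - \left(\frac{1325}{1284} + \frac{143}{2099}\right) = - \frac{11999}{7} - \frac{2964787}{2695116} = - \frac{32359450393}{18865812}$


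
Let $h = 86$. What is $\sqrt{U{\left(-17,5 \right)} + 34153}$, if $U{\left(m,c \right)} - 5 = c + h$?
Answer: $\sqrt{34249} \approx 185.06$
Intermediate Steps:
$U{\left(m,c \right)} = 91 + c$ ($U{\left(m,c \right)} = 5 + \left(c + 86\right) = 5 + \left(86 + c\right) = 91 + c$)
$\sqrt{U{\left(-17,5 \right)} + 34153} = \sqrt{\left(91 + 5\right) + 34153} = \sqrt{96 + 34153} = \sqrt{34249}$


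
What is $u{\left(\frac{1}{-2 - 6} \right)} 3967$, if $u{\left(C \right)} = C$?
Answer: $- \frac{3967}{8} \approx -495.88$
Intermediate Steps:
$u{\left(\frac{1}{-2 - 6} \right)} 3967 = \frac{1}{-2 - 6} \cdot 3967 = \frac{1}{-8} \cdot 3967 = \left(- \frac{1}{8}\right) 3967 = - \frac{3967}{8}$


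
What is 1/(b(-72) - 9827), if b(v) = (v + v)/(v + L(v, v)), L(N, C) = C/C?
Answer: -71/697573 ≈ -0.00010178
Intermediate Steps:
L(N, C) = 1
b(v) = 2*v/(1 + v) (b(v) = (v + v)/(v + 1) = (2*v)/(1 + v) = 2*v/(1 + v))
1/(b(-72) - 9827) = 1/(2*(-72)/(1 - 72) - 9827) = 1/(2*(-72)/(-71) - 9827) = 1/(2*(-72)*(-1/71) - 9827) = 1/(144/71 - 9827) = 1/(-697573/71) = -71/697573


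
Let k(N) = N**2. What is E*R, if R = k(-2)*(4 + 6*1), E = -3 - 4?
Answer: -280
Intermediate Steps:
E = -7
R = 40 (R = (-2)**2*(4 + 6*1) = 4*(4 + 6) = 4*10 = 40)
E*R = -7*40 = -280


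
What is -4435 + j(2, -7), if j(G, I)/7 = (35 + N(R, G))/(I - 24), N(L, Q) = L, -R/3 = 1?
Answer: -137709/31 ≈ -4442.2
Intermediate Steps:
R = -3 (R = -3*1 = -3)
j(G, I) = 224/(-24 + I) (j(G, I) = 7*((35 - 3)/(I - 24)) = 7*(32/(-24 + I)) = 224/(-24 + I))
-4435 + j(2, -7) = -4435 + 224/(-24 - 7) = -4435 + 224/(-31) = -4435 + 224*(-1/31) = -4435 - 224/31 = -137709/31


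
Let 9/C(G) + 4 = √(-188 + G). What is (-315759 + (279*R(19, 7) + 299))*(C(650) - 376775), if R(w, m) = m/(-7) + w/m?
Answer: 185255124771704/1561 - 9921924*√462/1561 ≈ 1.1868e+11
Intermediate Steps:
C(G) = 9/(-4 + √(-188 + G))
R(w, m) = -m/7 + w/m (R(w, m) = m*(-⅐) + w/m = -m/7 + w/m)
(-315759 + (279*R(19, 7) + 299))*(C(650) - 376775) = (-315759 + (279*(-⅐*7 + 19/7) + 299))*(9/(-4 + √(-188 + 650)) - 376775) = (-315759 + (279*(-1 + 19*(⅐)) + 299))*(9/(-4 + √462) - 376775) = (-315759 + (279*(-1 + 19/7) + 299))*(-376775 + 9/(-4 + √462)) = (-315759 + (279*(12/7) + 299))*(-376775 + 9/(-4 + √462)) = (-315759 + (3348/7 + 299))*(-376775 + 9/(-4 + √462)) = (-315759 + 5441/7)*(-376775 + 9/(-4 + √462)) = -2204872*(-376775 + 9/(-4 + √462))/7 = 118677235400 - 19843848/(7*(-4 + √462))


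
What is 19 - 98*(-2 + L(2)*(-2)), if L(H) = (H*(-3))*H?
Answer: -2137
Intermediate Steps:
L(H) = -3*H**2 (L(H) = (-3*H)*H = -3*H**2)
19 - 98*(-2 + L(2)*(-2)) = 19 - 98*(-2 - 3*2**2*(-2)) = 19 - 98*(-2 - 3*4*(-2)) = 19 - 98*(-2 - 12*(-2)) = 19 - 98*(-2 + 24) = 19 - 98*22 = 19 - 2156 = -2137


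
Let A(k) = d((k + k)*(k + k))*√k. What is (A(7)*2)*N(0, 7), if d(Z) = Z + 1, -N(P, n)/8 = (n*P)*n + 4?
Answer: -12608*√7 ≈ -33358.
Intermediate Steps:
N(P, n) = -32 - 8*P*n² (N(P, n) = -8*((n*P)*n + 4) = -8*((P*n)*n + 4) = -8*(P*n² + 4) = -8*(4 + P*n²) = -32 - 8*P*n²)
d(Z) = 1 + Z
A(k) = √k*(1 + 4*k²) (A(k) = (1 + (k + k)*(k + k))*√k = (1 + (2*k)*(2*k))*√k = (1 + 4*k²)*√k = √k*(1 + 4*k²))
(A(7)*2)*N(0, 7) = ((√7*(1 + 4*7²))*2)*(-32 - 8*0*7²) = ((√7*(1 + 4*49))*2)*(-32 - 8*0*49) = ((√7*(1 + 196))*2)*(-32 + 0) = ((√7*197)*2)*(-32) = ((197*√7)*2)*(-32) = (394*√7)*(-32) = -12608*√7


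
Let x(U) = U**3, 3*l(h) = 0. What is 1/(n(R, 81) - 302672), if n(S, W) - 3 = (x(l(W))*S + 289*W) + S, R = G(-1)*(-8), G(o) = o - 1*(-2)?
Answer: -1/279268 ≈ -3.5808e-6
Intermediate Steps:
l(h) = 0 (l(h) = (1/3)*0 = 0)
G(o) = 2 + o (G(o) = o + 2 = 2 + o)
R = -8 (R = (2 - 1)*(-8) = 1*(-8) = -8)
n(S, W) = 3 + S + 289*W (n(S, W) = 3 + ((0**3*S + 289*W) + S) = 3 + ((0*S + 289*W) + S) = 3 + ((0 + 289*W) + S) = 3 + (289*W + S) = 3 + (S + 289*W) = 3 + S + 289*W)
1/(n(R, 81) - 302672) = 1/((3 - 8 + 289*81) - 302672) = 1/((3 - 8 + 23409) - 302672) = 1/(23404 - 302672) = 1/(-279268) = -1/279268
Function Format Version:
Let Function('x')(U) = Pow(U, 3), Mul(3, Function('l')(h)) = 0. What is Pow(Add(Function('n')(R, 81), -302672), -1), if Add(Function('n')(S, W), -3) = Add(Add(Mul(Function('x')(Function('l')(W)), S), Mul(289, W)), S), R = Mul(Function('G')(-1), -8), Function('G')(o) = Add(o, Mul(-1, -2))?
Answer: Rational(-1, 279268) ≈ -3.5808e-6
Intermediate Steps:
Function('l')(h) = 0 (Function('l')(h) = Mul(Rational(1, 3), 0) = 0)
Function('G')(o) = Add(2, o) (Function('G')(o) = Add(o, 2) = Add(2, o))
R = -8 (R = Mul(Add(2, -1), -8) = Mul(1, -8) = -8)
Function('n')(S, W) = Add(3, S, Mul(289, W)) (Function('n')(S, W) = Add(3, Add(Add(Mul(Pow(0, 3), S), Mul(289, W)), S)) = Add(3, Add(Add(Mul(0, S), Mul(289, W)), S)) = Add(3, Add(Add(0, Mul(289, W)), S)) = Add(3, Add(Mul(289, W), S)) = Add(3, Add(S, Mul(289, W))) = Add(3, S, Mul(289, W)))
Pow(Add(Function('n')(R, 81), -302672), -1) = Pow(Add(Add(3, -8, Mul(289, 81)), -302672), -1) = Pow(Add(Add(3, -8, 23409), -302672), -1) = Pow(Add(23404, -302672), -1) = Pow(-279268, -1) = Rational(-1, 279268)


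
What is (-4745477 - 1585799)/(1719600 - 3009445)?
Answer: 6331276/1289845 ≈ 4.9086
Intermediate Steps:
(-4745477 - 1585799)/(1719600 - 3009445) = -6331276/(-1289845) = -6331276*(-1/1289845) = 6331276/1289845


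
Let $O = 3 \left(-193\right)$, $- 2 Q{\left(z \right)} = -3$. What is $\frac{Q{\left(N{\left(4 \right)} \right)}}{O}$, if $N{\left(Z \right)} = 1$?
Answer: $- \frac{1}{386} \approx -0.0025907$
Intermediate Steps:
$Q{\left(z \right)} = \frac{3}{2}$ ($Q{\left(z \right)} = \left(- \frac{1}{2}\right) \left(-3\right) = \frac{3}{2}$)
$O = -579$
$\frac{Q{\left(N{\left(4 \right)} \right)}}{O} = \frac{3}{2 \left(-579\right)} = \frac{3}{2} \left(- \frac{1}{579}\right) = - \frac{1}{386}$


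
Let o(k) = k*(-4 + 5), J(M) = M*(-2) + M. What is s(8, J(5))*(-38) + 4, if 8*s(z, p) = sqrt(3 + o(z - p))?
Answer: -15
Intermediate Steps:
J(M) = -M (J(M) = -2*M + M = -M)
o(k) = k (o(k) = k*1 = k)
s(z, p) = sqrt(3 + z - p)/8 (s(z, p) = sqrt(3 + (z - p))/8 = sqrt(3 + z - p)/8)
s(8, J(5))*(-38) + 4 = (sqrt(3 + 8 - (-1)*5)/8)*(-38) + 4 = (sqrt(3 + 8 - 1*(-5))/8)*(-38) + 4 = (sqrt(3 + 8 + 5)/8)*(-38) + 4 = (sqrt(16)/8)*(-38) + 4 = ((1/8)*4)*(-38) + 4 = (1/2)*(-38) + 4 = -19 + 4 = -15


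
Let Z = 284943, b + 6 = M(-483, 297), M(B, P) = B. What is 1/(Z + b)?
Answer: 1/284454 ≈ 3.5155e-6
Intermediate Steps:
b = -489 (b = -6 - 483 = -489)
1/(Z + b) = 1/(284943 - 489) = 1/284454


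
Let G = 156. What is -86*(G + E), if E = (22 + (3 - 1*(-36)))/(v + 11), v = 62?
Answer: -984614/73 ≈ -13488.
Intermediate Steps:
E = 61/73 (E = (22 + (3 - 1*(-36)))/(62 + 11) = (22 + (3 + 36))/73 = (22 + 39)*(1/73) = 61*(1/73) = 61/73 ≈ 0.83562)
-86*(G + E) = -86*(156 + 61/73) = -86*11449/73 = -984614/73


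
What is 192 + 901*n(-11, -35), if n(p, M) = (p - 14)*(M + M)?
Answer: 1576942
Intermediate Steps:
n(p, M) = 2*M*(-14 + p) (n(p, M) = (-14 + p)*(2*M) = 2*M*(-14 + p))
192 + 901*n(-11, -35) = 192 + 901*(2*(-35)*(-14 - 11)) = 192 + 901*(2*(-35)*(-25)) = 192 + 901*1750 = 192 + 1576750 = 1576942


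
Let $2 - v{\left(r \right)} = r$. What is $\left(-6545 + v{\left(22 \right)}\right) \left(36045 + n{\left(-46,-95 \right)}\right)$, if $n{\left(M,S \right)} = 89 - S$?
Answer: $-237843385$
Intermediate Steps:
$v{\left(r \right)} = 2 - r$
$\left(-6545 + v{\left(22 \right)}\right) \left(36045 + n{\left(-46,-95 \right)}\right) = \left(-6545 + \left(2 - 22\right)\right) \left(36045 + \left(89 - -95\right)\right) = \left(-6545 + \left(2 - 22\right)\right) \left(36045 + \left(89 + 95\right)\right) = \left(-6545 - 20\right) \left(36045 + 184\right) = \left(-6565\right) 36229 = -237843385$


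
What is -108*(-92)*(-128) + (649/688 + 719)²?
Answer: -356659792911/473344 ≈ -7.5349e+5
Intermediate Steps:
-108*(-92)*(-128) + (649/688 + 719)² = 9936*(-128) + (649*(1/688) + 719)² = -1271808 + (649/688 + 719)² = -1271808 + (495321/688)² = -1271808 + 245342893041/473344 = -356659792911/473344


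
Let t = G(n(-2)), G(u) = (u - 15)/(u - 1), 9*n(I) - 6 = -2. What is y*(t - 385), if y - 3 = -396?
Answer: 705042/5 ≈ 1.4101e+5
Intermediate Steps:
n(I) = 4/9 (n(I) = 2/3 + (1/9)*(-2) = 2/3 - 2/9 = 4/9)
y = -393 (y = 3 - 396 = -393)
G(u) = (-15 + u)/(-1 + u)
t = 131/5 (t = (-15 + 4/9)/(-1 + 4/9) = -131/9/(-5/9) = -9/5*(-131/9) = 131/5 ≈ 26.200)
y*(t - 385) = -393*(131/5 - 385) = -393*(-1794/5) = 705042/5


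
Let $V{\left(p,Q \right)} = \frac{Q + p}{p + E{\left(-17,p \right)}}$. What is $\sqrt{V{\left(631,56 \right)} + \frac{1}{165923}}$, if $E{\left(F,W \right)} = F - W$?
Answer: $\frac{2 i \sqrt{80381995834261}}{2820691} \approx 6.357 i$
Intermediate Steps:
$V{\left(p,Q \right)} = - \frac{Q}{17} - \frac{p}{17}$ ($V{\left(p,Q \right)} = \frac{Q + p}{p - \left(17 + p\right)} = \frac{Q + p}{-17} = \left(Q + p\right) \left(- \frac{1}{17}\right) = - \frac{Q}{17} - \frac{p}{17}$)
$\sqrt{V{\left(631,56 \right)} + \frac{1}{165923}} = \sqrt{\left(\left(- \frac{1}{17}\right) 56 - \frac{631}{17}\right) + \frac{1}{165923}} = \sqrt{\left(- \frac{56}{17} - \frac{631}{17}\right) + \frac{1}{165923}} = \sqrt{- \frac{687}{17} + \frac{1}{165923}} = \sqrt{- \frac{113989084}{2820691}} = \frac{2 i \sqrt{80381995834261}}{2820691}$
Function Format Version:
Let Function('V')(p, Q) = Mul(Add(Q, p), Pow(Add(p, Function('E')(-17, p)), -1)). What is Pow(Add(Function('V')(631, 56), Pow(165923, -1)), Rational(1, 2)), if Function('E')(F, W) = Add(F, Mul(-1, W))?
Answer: Mul(Rational(2, 2820691), I, Pow(80381995834261, Rational(1, 2))) ≈ Mul(6.3570, I)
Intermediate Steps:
Function('V')(p, Q) = Add(Mul(Rational(-1, 17), Q), Mul(Rational(-1, 17), p)) (Function('V')(p, Q) = Mul(Add(Q, p), Pow(Add(p, Add(-17, Mul(-1, p))), -1)) = Mul(Add(Q, p), Pow(-17, -1)) = Mul(Add(Q, p), Rational(-1, 17)) = Add(Mul(Rational(-1, 17), Q), Mul(Rational(-1, 17), p)))
Pow(Add(Function('V')(631, 56), Pow(165923, -1)), Rational(1, 2)) = Pow(Add(Add(Mul(Rational(-1, 17), 56), Mul(Rational(-1, 17), 631)), Pow(165923, -1)), Rational(1, 2)) = Pow(Add(Add(Rational(-56, 17), Rational(-631, 17)), Rational(1, 165923)), Rational(1, 2)) = Pow(Add(Rational(-687, 17), Rational(1, 165923)), Rational(1, 2)) = Pow(Rational(-113989084, 2820691), Rational(1, 2)) = Mul(Rational(2, 2820691), I, Pow(80381995834261, Rational(1, 2)))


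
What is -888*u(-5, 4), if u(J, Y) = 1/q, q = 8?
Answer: -111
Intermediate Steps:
u(J, Y) = 1/8
-888*u(-5, 4) = -888*1/8 = -111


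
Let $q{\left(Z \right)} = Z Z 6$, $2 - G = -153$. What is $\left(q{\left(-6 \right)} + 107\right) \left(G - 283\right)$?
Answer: $-41344$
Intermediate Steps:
$G = 155$ ($G = 2 - -153 = 2 + 153 = 155$)
$q{\left(Z \right)} = 6 Z^{2}$ ($q{\left(Z \right)} = Z^{2} \cdot 6 = 6 Z^{2}$)
$\left(q{\left(-6 \right)} + 107\right) \left(G - 283\right) = \left(6 \left(-6\right)^{2} + 107\right) \left(155 - 283\right) = \left(6 \cdot 36 + 107\right) \left(-128\right) = \left(216 + 107\right) \left(-128\right) = 323 \left(-128\right) = -41344$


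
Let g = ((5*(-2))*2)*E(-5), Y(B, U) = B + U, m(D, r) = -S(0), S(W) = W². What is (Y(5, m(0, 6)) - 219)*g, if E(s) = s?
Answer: -21400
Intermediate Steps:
m(D, r) = 0 (m(D, r) = -1*0² = -1*0 = 0)
g = 100 (g = ((5*(-2))*2)*(-5) = -10*2*(-5) = -20*(-5) = 100)
(Y(5, m(0, 6)) - 219)*g = ((5 + 0) - 219)*100 = (5 - 219)*100 = -214*100 = -21400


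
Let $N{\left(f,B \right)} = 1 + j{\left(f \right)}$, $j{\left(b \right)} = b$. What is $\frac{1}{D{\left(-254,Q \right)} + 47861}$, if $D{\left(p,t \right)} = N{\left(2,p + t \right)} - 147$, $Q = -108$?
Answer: $\frac{1}{47717} \approx 2.0957 \cdot 10^{-5}$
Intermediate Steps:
$N{\left(f,B \right)} = 1 + f$
$D{\left(p,t \right)} = -144$ ($D{\left(p,t \right)} = \left(1 + 2\right) - 147 = 3 - 147 = -144$)
$\frac{1}{D{\left(-254,Q \right)} + 47861} = \frac{1}{-144 + 47861} = \frac{1}{47717}$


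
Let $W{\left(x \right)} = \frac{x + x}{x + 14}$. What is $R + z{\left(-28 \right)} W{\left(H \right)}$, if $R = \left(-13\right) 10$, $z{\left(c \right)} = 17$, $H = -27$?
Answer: $- \frac{772}{13} \approx -59.385$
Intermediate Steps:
$R = -130$
$W{\left(x \right)} = \frac{2 x}{14 + x}$
$R + z{\left(-28 \right)} W{\left(H \right)} = -130 + 17 \cdot 2 \left(-27\right) \frac{1}{14 - 27} = -130 + 17 \cdot 2 \left(-27\right) \frac{1}{-13} = -130 + 17 \cdot 2 \left(-27\right) \left(- \frac{1}{13}\right) = -130 + 17 \cdot \frac{54}{13} = -130 + \frac{918}{13} = - \frac{772}{13}$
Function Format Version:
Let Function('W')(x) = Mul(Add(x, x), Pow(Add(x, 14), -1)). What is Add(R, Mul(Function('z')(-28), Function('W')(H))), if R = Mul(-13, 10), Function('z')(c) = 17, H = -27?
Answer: Rational(-772, 13) ≈ -59.385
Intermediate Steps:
R = -130
Function('W')(x) = Mul(2, x, Pow(Add(14, x), -1)) (Function('W')(x) = Mul(Mul(2, x), Pow(Add(14, x), -1)) = Mul(2, x, Pow(Add(14, x), -1)))
Add(R, Mul(Function('z')(-28), Function('W')(H))) = Add(-130, Mul(17, Mul(2, -27, Pow(Add(14, -27), -1)))) = Add(-130, Mul(17, Mul(2, -27, Pow(-13, -1)))) = Add(-130, Mul(17, Mul(2, -27, Rational(-1, 13)))) = Add(-130, Mul(17, Rational(54, 13))) = Add(-130, Rational(918, 13)) = Rational(-772, 13)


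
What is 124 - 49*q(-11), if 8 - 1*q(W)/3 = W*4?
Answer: -7520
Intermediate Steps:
q(W) = 24 - 12*W (q(W) = 24 - 3*W*4 = 24 - 12*W)
124 - 49*q(-11) = 124 - 49*(24 - 12*(-11)) = 124 - 49*(24 + 132) = 124 - 49*156 = 124 - 7644 = -7520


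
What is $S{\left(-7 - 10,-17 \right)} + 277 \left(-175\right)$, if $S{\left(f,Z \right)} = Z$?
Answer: $-48492$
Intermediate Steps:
$S{\left(-7 - 10,-17 \right)} + 277 \left(-175\right) = -17 + 277 \left(-175\right) = -17 - 48475 = -48492$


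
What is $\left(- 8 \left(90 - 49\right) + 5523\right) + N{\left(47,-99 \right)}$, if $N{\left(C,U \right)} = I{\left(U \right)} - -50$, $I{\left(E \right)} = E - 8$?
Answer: $5138$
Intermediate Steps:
$I{\left(E \right)} = -8 + E$ ($I{\left(E \right)} = E - 8 = -8 + E$)
$N{\left(C,U \right)} = 42 + U$ ($N{\left(C,U \right)} = \left(-8 + U\right) - -50 = \left(-8 + U\right) + 50 = 42 + U$)
$\left(- 8 \left(90 - 49\right) + 5523\right) + N{\left(47,-99 \right)} = \left(- 8 \left(90 - 49\right) + 5523\right) + \left(42 - 99\right) = \left(\left(-8\right) 41 + 5523\right) - 57 = \left(-328 + 5523\right) - 57 = 5195 - 57 = 5138$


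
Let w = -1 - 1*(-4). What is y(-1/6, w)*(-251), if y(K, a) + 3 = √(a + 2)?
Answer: 753 - 251*√5 ≈ 191.75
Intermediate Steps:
w = 3 (w = -1 + 4 = 3)
y(K, a) = -3 + √(2 + a) (y(K, a) = -3 + √(a + 2) = -3 + √(2 + a))
y(-1/6, w)*(-251) = (-3 + √(2 + 3))*(-251) = (-3 + √5)*(-251) = 753 - 251*√5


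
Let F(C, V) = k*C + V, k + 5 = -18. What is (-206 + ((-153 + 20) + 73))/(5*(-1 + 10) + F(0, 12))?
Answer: -14/3 ≈ -4.6667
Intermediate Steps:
k = -23 (k = -5 - 18 = -23)
F(C, V) = V - 23*C (F(C, V) = -23*C + V = V - 23*C)
(-206 + ((-153 + 20) + 73))/(5*(-1 + 10) + F(0, 12)) = (-206 + ((-153 + 20) + 73))/(5*(-1 + 10) + (12 - 23*0)) = (-206 + (-133 + 73))/(5*9 + (12 + 0)) = (-206 - 60)/(45 + 12) = -266/57 = -266*1/57 = -14/3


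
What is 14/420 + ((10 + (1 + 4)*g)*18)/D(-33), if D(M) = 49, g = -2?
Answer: 1/30 ≈ 0.033333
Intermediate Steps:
14/420 + ((10 + (1 + 4)*g)*18)/D(-33) = 14/420 + ((10 + (1 + 4)*(-2))*18)/49 = 14*(1/420) + ((10 + 5*(-2))*18)*(1/49) = 1/30 + ((10 - 10)*18)*(1/49) = 1/30 + (0*18)*(1/49) = 1/30 + 0*(1/49) = 1/30 + 0 = 1/30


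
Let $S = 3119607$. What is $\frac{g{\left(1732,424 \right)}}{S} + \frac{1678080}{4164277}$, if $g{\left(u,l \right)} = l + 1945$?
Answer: $\frac{5244815286773}{12990907679139} \approx 0.40373$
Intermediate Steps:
$g{\left(u,l \right)} = 1945 + l$
$\frac{g{\left(1732,424 \right)}}{S} + \frac{1678080}{4164277} = \frac{1945 + 424}{3119607} + \frac{1678080}{4164277} = 2369 \cdot \frac{1}{3119607} + 1678080 \cdot \frac{1}{4164277} = \frac{2369}{3119607} + \frac{1678080}{4164277} = \frac{5244815286773}{12990907679139}$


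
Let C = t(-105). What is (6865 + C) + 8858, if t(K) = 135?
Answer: 15858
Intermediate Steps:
C = 135
(6865 + C) + 8858 = (6865 + 135) + 8858 = 7000 + 8858 = 15858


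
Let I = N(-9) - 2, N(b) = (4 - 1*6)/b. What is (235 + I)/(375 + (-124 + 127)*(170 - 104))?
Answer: 2099/5157 ≈ 0.40702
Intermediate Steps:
N(b) = -2/b (N(b) = (4 - 6)/b = -2/b)
I = -16/9 (I = -2/(-9) - 2 = -2*(-⅑) - 2 = 2/9 - 2 = -16/9 ≈ -1.7778)
(235 + I)/(375 + (-124 + 127)*(170 - 104)) = (235 - 16/9)/(375 + (-124 + 127)*(170 - 104)) = 2099/(9*(375 + 3*66)) = 2099/(9*(375 + 198)) = (2099/9)/573 = (2099/9)*(1/573) = 2099/5157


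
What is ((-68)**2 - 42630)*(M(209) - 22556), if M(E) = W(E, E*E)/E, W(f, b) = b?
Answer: 849320082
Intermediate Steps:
M(E) = E (M(E) = (E*E)/E = E**2/E = E)
((-68)**2 - 42630)*(M(209) - 22556) = ((-68)**2 - 42630)*(209 - 22556) = (4624 - 42630)*(-22347) = -38006*(-22347) = 849320082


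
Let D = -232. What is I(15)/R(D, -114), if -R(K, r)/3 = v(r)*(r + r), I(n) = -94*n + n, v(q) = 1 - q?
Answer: -31/1748 ≈ -0.017735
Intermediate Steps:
I(n) = -93*n
R(K, r) = -6*r*(1 - r) (R(K, r) = -3*(1 - r)*(r + r) = -3*(1 - r)*2*r = -6*r*(1 - r))
I(15)/R(D, -114) = (-93*15)/((6*(-114)*(-1 - 114))) = -1395/(6*(-114)*(-115)) = -1395/78660 = -1395*1/78660 = -31/1748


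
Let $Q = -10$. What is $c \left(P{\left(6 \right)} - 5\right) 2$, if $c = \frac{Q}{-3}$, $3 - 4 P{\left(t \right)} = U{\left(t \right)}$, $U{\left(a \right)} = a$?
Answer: $- \frac{115}{3} \approx -38.333$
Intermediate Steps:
$P{\left(t \right)} = \frac{3}{4} - \frac{t}{4}$
$c = \frac{10}{3}$ ($c = - \frac{10}{-3} = \left(-10\right) \left(- \frac{1}{3}\right) = \frac{10}{3} \approx 3.3333$)
$c \left(P{\left(6 \right)} - 5\right) 2 = \frac{10 \left(\left(\frac{3}{4} - \frac{3}{2}\right) - 5\right)}{3} \cdot 2 = \frac{10 \left(- \frac{3}{4} - 5\right)}{3} \cdot 2 = \frac{10}{3} \left(- \frac{23}{4}\right) 2 = \left(- \frac{115}{6}\right) 2 = - \frac{115}{3}$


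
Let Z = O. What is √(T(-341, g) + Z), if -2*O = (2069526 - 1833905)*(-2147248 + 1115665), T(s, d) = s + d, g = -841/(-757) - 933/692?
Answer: √8337428664796054985213/261922 ≈ 3.4861e+5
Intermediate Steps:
g = -124309/523844 (g = -841*(-1/757) - 933*1/692 = 841/757 - 933/692 = -124309/523844 ≈ -0.23730)
T(s, d) = d + s
O = 243062618043/2 (O = -(2069526 - 1833905)*(-2147248 + 1115665)/2 = -235621*(-1031583)/2 = -½*(-243062618043) = 243062618043/2 ≈ 1.2153e+11)
Z = 243062618043/2 ≈ 1.2153e+11
√(T(-341, g) + Z) = √((-124309/523844 - 341) + 243062618043/2) = √(-178755113/523844 + 243062618043/2) = √(63663446864303533/523844) = √8337428664796054985213/261922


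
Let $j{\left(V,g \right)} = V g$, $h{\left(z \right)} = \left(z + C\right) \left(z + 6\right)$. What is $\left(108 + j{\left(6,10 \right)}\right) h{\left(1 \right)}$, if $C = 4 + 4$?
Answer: $10584$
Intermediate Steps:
$C = 8$
$h{\left(z \right)} = \left(6 + z\right) \left(8 + z\right)$ ($h{\left(z \right)} = \left(z + 8\right) \left(z + 6\right) = \left(8 + z\right) \left(6 + z\right) = \left(6 + z\right) \left(8 + z\right)$)
$\left(108 + j{\left(6,10 \right)}\right) h{\left(1 \right)} = \left(108 + 6 \cdot 10\right) \left(48 + 1^{2} + 14 \cdot 1\right) = \left(108 + 60\right) \left(48 + 1 + 14\right) = 168 \cdot 63 = 10584$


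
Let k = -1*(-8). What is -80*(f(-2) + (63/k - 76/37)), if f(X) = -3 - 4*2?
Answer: 15330/37 ≈ 414.32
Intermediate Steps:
k = 8
f(X) = -11 (f(X) = -3 - 8 = -11)
-80*(f(-2) + (63/k - 76/37)) = -80*(-11 + (63/8 - 76/37)) = -80*(-11 + 1723/296) = -80*(-1533/296) = 15330/37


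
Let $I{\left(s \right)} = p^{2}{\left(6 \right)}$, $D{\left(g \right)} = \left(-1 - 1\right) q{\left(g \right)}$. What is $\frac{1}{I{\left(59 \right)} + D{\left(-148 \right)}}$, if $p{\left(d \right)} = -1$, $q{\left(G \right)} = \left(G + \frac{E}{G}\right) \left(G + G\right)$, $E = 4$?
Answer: $- \frac{1}{87631} \approx -1.1411 \cdot 10^{-5}$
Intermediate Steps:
$q{\left(G \right)} = 2 G \left(G + \frac{4}{G}\right)$ ($q{\left(G \right)} = \left(G + \frac{4}{G}\right) \left(G + G\right) = \left(G + \frac{4}{G}\right) 2 G = 2 G \left(G + \frac{4}{G}\right)$)
$D{\left(g \right)} = -16 - 4 g^{2}$ ($D{\left(g \right)} = \left(-1 - 1\right) \left(8 + 2 g^{2}\right) = - 2 \left(8 + 2 g^{2}\right) = -16 - 4 g^{2}$)
$I{\left(s \right)} = 1$ ($I{\left(s \right)} = \left(-1\right)^{2} = 1$)
$\frac{1}{I{\left(59 \right)} + D{\left(-148 \right)}} = \frac{1}{1 - \left(16 + 4 \left(-148\right)^{2}\right)} = \frac{1}{1 - 87632} = \frac{1}{-87631} = - \frac{1}{87631}$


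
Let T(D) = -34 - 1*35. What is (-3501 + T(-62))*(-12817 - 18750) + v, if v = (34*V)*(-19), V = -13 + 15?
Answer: 112692898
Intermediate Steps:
T(D) = -69 (T(D) = -34 - 35 = -69)
V = 2
v = -1292 (v = (34*2)*(-19) = 68*(-19) = -1292)
(-3501 + T(-62))*(-12817 - 18750) + v = (-3501 - 69)*(-12817 - 18750) - 1292 = -3570*(-31567) - 1292 = 112694190 - 1292 = 112692898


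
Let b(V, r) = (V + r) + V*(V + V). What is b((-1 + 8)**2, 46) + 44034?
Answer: 48931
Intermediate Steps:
b(V, r) = V + r + 2*V**2 (b(V, r) = (V + r) + V*(2*V) = (V + r) + 2*V**2 = V + r + 2*V**2)
b((-1 + 8)**2, 46) + 44034 = ((-1 + 8)**2 + 46 + 2*((-1 + 8)**2)**2) + 44034 = (7**2 + 46 + 2*(7**2)**2) + 44034 = (49 + 46 + 2*49**2) + 44034 = (49 + 46 + 2*2401) + 44034 = (49 + 46 + 4802) + 44034 = 4897 + 44034 = 48931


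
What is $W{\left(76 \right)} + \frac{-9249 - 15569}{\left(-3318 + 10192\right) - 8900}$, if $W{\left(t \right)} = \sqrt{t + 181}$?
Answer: $\frac{12409}{1013} + \sqrt{257} \approx 28.281$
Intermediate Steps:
$W{\left(t \right)} = \sqrt{181 + t}$
$W{\left(76 \right)} + \frac{-9249 - 15569}{\left(-3318 + 10192\right) - 8900} = \sqrt{181 + 76} + \frac{-9249 - 15569}{\left(-3318 + 10192\right) - 8900} = \sqrt{257} - \frac{24818}{6874 - 8900} = \sqrt{257} - \frac{24818}{-2026} = \sqrt{257} - - \frac{12409}{1013} = \sqrt{257} + \frac{12409}{1013} = \frac{12409}{1013} + \sqrt{257}$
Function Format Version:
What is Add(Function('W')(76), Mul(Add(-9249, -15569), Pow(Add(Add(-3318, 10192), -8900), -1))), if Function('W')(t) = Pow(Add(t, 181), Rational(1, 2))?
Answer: Add(Rational(12409, 1013), Pow(257, Rational(1, 2))) ≈ 28.281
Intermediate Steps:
Function('W')(t) = Pow(Add(181, t), Rational(1, 2))
Add(Function('W')(76), Mul(Add(-9249, -15569), Pow(Add(Add(-3318, 10192), -8900), -1))) = Add(Pow(Add(181, 76), Rational(1, 2)), Mul(Add(-9249, -15569), Pow(Add(Add(-3318, 10192), -8900), -1))) = Add(Pow(257, Rational(1, 2)), Mul(-24818, Pow(Add(6874, -8900), -1))) = Add(Pow(257, Rational(1, 2)), Mul(-24818, Pow(-2026, -1))) = Add(Pow(257, Rational(1, 2)), Mul(-24818, Rational(-1, 2026))) = Add(Pow(257, Rational(1, 2)), Rational(12409, 1013)) = Add(Rational(12409, 1013), Pow(257, Rational(1, 2)))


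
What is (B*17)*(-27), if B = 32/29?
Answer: -14688/29 ≈ -506.48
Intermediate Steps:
B = 32/29 (B = 32*(1/29) = 32/29 ≈ 1.1034)
(B*17)*(-27) = ((32/29)*17)*(-27) = (544/29)*(-27) = -14688/29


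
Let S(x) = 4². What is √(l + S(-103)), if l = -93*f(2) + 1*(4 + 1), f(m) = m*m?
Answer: 3*I*√39 ≈ 18.735*I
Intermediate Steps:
S(x) = 16
f(m) = m²
l = -367 (l = -93*2² + 1*(4 + 1) = -93*4 + 1*5 = -372 + 5 = -367)
√(l + S(-103)) = √(-367 + 16) = √(-351) = 3*I*√39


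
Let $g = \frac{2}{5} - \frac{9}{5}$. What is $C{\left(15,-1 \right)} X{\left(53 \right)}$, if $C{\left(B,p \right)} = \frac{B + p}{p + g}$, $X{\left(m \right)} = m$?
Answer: $- \frac{1855}{6} \approx -309.17$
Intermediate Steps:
$g = - \frac{7}{5}$ ($g = 2 \cdot \frac{1}{5} - \frac{9}{5} = \frac{2}{5} - \frac{9}{5} = - \frac{7}{5} \approx -1.4$)
$C{\left(B,p \right)} = \frac{B + p}{- \frac{7}{5} + p}$ ($C{\left(B,p \right)} = \frac{B + p}{p - \frac{7}{5}} = \frac{B + p}{- \frac{7}{5} + p}$)
$C{\left(15,-1 \right)} X{\left(53 \right)} = \frac{5 \left(15 - 1\right)}{-7 + 5 \left(-1\right)} 53 = 5 \frac{1}{-7 - 5} \cdot 14 \cdot 53 = 5 \frac{1}{-12} \cdot 14 \cdot 53 = 5 \left(- \frac{1}{12}\right) 14 \cdot 53 = \left(- \frac{35}{6}\right) 53 = - \frac{1855}{6}$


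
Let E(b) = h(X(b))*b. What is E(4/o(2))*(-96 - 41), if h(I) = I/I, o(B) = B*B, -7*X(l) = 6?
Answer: -137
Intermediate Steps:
X(l) = -6/7 (X(l) = -⅐*6 = -6/7)
o(B) = B²
h(I) = 1
E(b) = b (E(b) = 1*b = b)
E(4/o(2))*(-96 - 41) = (4/(2²))*(-96 - 41) = (4/4)*(-137) = (4*(¼))*(-137) = 1*(-137) = -137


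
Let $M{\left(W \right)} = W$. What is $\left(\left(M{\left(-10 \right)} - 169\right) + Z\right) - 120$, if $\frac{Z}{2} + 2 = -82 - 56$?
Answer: $-579$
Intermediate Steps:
$Z = -280$ ($Z = -4 + 2 \left(-82 - 56\right) = -4 + 2 \left(-138\right) = -4 - 276 = -280$)
$\left(\left(M{\left(-10 \right)} - 169\right) + Z\right) - 120 = \left(\left(-10 - 169\right) - 280\right) - 120 = \left(-179 - 280\right) - 120 = -459 - 120 = -579$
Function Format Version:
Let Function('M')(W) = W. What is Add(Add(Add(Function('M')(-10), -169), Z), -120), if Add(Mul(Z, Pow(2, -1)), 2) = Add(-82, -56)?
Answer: -579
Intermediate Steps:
Z = -280 (Z = Add(-4, Mul(2, Add(-82, -56))) = Add(-4, Mul(2, -138)) = Add(-4, -276) = -280)
Add(Add(Add(Function('M')(-10), -169), Z), -120) = Add(Add(Add(-10, -169), -280), -120) = Add(Add(-179, -280), -120) = Add(-459, -120) = -579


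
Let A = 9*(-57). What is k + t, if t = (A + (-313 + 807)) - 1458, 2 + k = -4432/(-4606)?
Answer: -3403921/2303 ≈ -1478.0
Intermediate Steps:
k = -2390/2303 (k = -2 - 4432/(-4606) = -2 - 4432*(-1/4606) = -2 + 2216/2303 = -2390/2303 ≈ -1.0378)
A = -513
t = -1477 (t = (-513 + (-313 + 807)) - 1458 = (-513 + 494) - 1458 = -19 - 1458 = -1477)
k + t = -2390/2303 - 1477 = -3403921/2303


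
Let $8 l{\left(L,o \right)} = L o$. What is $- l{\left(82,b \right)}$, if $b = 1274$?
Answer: $- \frac{26117}{2} \approx -13059.0$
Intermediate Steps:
$l{\left(L,o \right)} = \frac{L o}{8}$
$- l{\left(82,b \right)} = - \frac{82 \cdot 1274}{8} = \left(-1\right) \frac{26117}{2} = - \frac{26117}{2}$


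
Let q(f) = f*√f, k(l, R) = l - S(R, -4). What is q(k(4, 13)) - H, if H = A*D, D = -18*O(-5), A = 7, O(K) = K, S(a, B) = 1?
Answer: -630 + 3*√3 ≈ -624.80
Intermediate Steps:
k(l, R) = -1 + l (k(l, R) = l - 1*1 = l - 1 = -1 + l)
q(f) = f^(3/2)
D = 90 (D = -18*(-5) = 90)
H = 630 (H = 7*90 = 630)
q(k(4, 13)) - H = (-1 + 4)^(3/2) - 1*630 = 3^(3/2) - 630 = 3*√3 - 630 = -630 + 3*√3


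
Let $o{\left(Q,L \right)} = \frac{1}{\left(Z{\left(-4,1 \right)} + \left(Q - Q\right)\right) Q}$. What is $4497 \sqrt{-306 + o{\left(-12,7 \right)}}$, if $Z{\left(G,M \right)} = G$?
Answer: $\frac{1499 i \sqrt{44061}}{4} \approx 78663.0 i$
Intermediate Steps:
$o{\left(Q,L \right)} = - \frac{1}{4 Q}$ ($o{\left(Q,L \right)} = \frac{1}{\left(-4 + \left(Q - Q\right)\right) Q} = \frac{1}{\left(-4 + 0\right) Q} = \frac{1}{\left(-4\right) Q} = - \frac{1}{4 Q}$)
$4497 \sqrt{-306 + o{\left(-12,7 \right)}} = 4497 \sqrt{-306 - \frac{1}{4 \left(-12\right)}} = 4497 \sqrt{-306 - - \frac{1}{48}} = 4497 \sqrt{-306 + \frac{1}{48}} = 4497 \sqrt{- \frac{14687}{48}} = 4497 \frac{i \sqrt{44061}}{12} = \frac{1499 i \sqrt{44061}}{4}$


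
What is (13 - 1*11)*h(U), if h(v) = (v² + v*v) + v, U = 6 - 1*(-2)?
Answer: 272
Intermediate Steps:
U = 8 (U = 6 + 2 = 8)
h(v) = v + 2*v² (h(v) = (v² + v²) + v = 2*v² + v = v + 2*v²)
(13 - 1*11)*h(U) = (13 - 1*11)*(8*(1 + 2*8)) = (13 - 11)*(8*(1 + 16)) = 2*(8*17) = 2*136 = 272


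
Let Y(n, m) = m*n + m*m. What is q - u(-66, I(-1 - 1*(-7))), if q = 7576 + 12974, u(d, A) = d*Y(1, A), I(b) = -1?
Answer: 20550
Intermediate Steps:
Y(n, m) = m**2 + m*n (Y(n, m) = m*n + m**2 = m**2 + m*n)
u(d, A) = A*d*(1 + A) (u(d, A) = d*(A*(A + 1)) = d*(A*(1 + A)) = A*d*(1 + A))
q = 20550
q - u(-66, I(-1 - 1*(-7))) = 20550 - (-1)*(-66)*(1 - 1) = 20550 - (-1)*(-66)*0 = 20550 - 1*0 = 20550 + 0 = 20550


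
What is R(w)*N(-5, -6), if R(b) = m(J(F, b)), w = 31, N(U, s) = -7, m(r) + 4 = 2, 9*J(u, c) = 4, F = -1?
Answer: 14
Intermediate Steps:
J(u, c) = 4/9 (J(u, c) = (1/9)*4 = 4/9)
m(r) = -2 (m(r) = -4 + 2 = -2)
R(b) = -2
R(w)*N(-5, -6) = -2*(-7) = 14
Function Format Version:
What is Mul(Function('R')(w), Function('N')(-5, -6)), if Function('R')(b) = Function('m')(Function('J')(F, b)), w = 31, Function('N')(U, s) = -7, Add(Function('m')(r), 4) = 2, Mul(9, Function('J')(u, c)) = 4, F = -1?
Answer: 14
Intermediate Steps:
Function('J')(u, c) = Rational(4, 9) (Function('J')(u, c) = Mul(Rational(1, 9), 4) = Rational(4, 9))
Function('m')(r) = -2 (Function('m')(r) = Add(-4, 2) = -2)
Function('R')(b) = -2
Mul(Function('R')(w), Function('N')(-5, -6)) = Mul(-2, -7) = 14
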